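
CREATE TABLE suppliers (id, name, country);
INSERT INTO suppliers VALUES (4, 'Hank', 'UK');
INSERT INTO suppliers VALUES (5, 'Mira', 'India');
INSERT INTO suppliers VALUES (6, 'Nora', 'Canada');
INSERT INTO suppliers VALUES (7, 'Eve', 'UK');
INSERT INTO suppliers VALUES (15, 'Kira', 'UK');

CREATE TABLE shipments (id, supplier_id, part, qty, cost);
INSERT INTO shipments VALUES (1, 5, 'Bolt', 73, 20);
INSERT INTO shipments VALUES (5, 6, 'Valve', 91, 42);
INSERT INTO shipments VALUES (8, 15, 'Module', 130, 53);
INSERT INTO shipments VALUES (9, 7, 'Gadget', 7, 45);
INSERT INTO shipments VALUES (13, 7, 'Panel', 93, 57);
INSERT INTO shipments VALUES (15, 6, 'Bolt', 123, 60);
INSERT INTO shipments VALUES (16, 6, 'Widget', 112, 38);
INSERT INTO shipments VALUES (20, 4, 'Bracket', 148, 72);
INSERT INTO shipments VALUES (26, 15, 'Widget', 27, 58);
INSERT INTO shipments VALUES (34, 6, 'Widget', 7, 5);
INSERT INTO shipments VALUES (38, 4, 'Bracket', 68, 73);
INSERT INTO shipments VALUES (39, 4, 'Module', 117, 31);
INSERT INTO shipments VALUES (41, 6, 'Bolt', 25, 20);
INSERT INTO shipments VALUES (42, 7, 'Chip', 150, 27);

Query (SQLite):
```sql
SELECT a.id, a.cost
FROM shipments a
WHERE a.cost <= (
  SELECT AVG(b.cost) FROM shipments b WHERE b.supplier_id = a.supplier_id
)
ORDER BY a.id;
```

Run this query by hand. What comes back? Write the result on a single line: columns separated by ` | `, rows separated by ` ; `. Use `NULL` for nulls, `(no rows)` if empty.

For each shipments row a, compute AVG(cost) over rows sharing a.supplier_id.
Keep row a if a.cost <= that per-group AVG.
  supplier_id=4: AVG(cost) = 58.666667
  supplier_id=5: AVG(cost) = 20.0
  supplier_id=6: AVG(cost) = 33.0
  supplier_id=7: AVG(cost) = 43.0
  supplier_id=15: AVG(cost) = 55.5

1 | 20 ; 8 | 53 ; 34 | 5 ; 39 | 31 ; 41 | 20 ; 42 | 27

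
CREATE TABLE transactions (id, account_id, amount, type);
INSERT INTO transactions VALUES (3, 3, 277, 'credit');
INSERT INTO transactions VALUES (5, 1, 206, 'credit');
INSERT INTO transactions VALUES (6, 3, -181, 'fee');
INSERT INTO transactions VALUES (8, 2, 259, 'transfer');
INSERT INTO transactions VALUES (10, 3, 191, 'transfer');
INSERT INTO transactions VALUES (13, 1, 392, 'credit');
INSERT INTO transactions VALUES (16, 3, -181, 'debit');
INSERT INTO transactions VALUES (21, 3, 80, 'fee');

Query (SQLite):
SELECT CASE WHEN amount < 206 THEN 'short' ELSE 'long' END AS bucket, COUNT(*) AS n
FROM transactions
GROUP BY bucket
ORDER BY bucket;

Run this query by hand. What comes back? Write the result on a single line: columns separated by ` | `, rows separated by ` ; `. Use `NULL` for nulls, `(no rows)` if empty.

long | 4 ; short | 4

Bucket rows by amount < 206 → 'short' else 'long'; count each bucket.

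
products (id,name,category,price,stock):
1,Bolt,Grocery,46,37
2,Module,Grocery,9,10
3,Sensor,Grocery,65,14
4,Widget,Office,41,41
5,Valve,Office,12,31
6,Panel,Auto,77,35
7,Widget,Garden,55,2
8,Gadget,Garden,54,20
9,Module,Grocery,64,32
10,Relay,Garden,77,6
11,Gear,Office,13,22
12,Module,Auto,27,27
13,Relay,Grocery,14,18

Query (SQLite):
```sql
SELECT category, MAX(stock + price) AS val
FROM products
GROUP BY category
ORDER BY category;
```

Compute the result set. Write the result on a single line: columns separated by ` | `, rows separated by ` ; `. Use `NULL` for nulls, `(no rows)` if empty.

For each row compute stock + price.
Group by category; take MAX of the expression per group.
  Auto: ids {6, 12} → MAX(stock + price)=112
  Garden: ids {7, 8, 10} → MAX(stock + price)=83
  Grocery: ids {1, 2, 3, 9, 13} → MAX(stock + price)=96
  Office: ids {4, 5, 11} → MAX(stock + price)=82

Auto | 112 ; Garden | 83 ; Grocery | 96 ; Office | 82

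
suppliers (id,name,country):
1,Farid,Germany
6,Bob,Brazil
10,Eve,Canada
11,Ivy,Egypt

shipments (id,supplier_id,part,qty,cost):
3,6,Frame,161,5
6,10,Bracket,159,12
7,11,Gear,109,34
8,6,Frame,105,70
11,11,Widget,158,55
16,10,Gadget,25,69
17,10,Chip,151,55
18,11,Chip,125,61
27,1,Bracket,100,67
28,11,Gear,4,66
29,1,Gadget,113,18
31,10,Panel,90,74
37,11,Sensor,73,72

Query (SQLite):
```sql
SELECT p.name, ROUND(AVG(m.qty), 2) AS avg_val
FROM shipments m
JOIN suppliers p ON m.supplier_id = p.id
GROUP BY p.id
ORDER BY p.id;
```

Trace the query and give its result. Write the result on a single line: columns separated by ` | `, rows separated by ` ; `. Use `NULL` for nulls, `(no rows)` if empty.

Join each shipments row to its suppliers via supplier_id.
Group joined rows by suppliers.id; compute ROUND(AVG(m.qty), 2) per group.
  1: ids {27, 29} → ROUND(AVG(m.qty), 2)=106.5
  6: ids {3, 8} → ROUND(AVG(m.qty), 2)=133
  10: ids {6, 16, 17, 31} → ROUND(AVG(m.qty), 2)=106.25
  11: ids {7, 11, 18, 28, 37} → ROUND(AVG(m.qty), 2)=93.8

Farid | 106.5 ; Bob | 133 ; Eve | 106.25 ; Ivy | 93.8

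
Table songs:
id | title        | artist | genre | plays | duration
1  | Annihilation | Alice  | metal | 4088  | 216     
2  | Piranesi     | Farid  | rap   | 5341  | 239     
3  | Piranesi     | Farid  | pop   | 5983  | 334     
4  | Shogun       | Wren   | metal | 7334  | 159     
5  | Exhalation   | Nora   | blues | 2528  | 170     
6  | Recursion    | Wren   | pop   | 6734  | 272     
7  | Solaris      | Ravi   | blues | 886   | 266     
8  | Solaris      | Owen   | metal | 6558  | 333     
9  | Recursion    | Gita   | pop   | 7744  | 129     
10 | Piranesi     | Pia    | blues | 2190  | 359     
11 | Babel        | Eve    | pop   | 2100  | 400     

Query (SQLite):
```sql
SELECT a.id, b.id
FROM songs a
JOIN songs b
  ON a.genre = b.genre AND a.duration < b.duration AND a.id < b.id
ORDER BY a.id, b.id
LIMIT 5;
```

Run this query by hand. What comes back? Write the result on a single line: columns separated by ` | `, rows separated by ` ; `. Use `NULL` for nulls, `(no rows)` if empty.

Pairs (a,b) with same genre, a.duration < b.duration, a.id < b.id.
genre groups: blues:{5,7,10} metal:{1,4,8} pop:{3,6,9,11} rap:{2}
Ordered by (a.id, b.id); first 5.

1 | 8 ; 3 | 11 ; 4 | 8 ; 5 | 7 ; 5 | 10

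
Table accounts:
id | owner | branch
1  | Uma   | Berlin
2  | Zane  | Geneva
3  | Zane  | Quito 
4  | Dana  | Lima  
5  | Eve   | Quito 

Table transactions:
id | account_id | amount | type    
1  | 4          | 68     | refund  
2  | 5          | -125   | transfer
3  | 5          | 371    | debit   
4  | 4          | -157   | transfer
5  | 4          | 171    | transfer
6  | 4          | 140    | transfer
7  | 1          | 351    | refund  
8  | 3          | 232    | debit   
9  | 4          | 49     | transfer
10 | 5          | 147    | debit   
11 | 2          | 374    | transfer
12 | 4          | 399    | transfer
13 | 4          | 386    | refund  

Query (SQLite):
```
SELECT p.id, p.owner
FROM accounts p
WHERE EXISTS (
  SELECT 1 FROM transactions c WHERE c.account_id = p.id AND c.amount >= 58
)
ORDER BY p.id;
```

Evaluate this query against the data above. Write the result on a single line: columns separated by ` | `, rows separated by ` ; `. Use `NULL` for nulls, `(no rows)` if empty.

1 | Uma ; 2 | Zane ; 3 | Zane ; 4 | Dana ; 5 | Eve

For each accounts row, check whether any transactions with matching account_id has amount >= 58.
Keep rows where that is true.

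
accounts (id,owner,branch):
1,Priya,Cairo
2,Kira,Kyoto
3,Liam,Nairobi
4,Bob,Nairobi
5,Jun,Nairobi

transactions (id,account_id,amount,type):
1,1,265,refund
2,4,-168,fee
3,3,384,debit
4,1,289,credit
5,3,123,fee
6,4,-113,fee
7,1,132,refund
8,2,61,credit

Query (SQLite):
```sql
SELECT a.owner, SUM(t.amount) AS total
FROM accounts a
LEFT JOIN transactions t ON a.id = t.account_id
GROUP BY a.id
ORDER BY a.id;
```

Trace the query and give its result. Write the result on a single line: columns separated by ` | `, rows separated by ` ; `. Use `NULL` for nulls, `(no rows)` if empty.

Priya | 686 ; Kira | 61 ; Liam | 507 ; Bob | -281 ; Jun | NULL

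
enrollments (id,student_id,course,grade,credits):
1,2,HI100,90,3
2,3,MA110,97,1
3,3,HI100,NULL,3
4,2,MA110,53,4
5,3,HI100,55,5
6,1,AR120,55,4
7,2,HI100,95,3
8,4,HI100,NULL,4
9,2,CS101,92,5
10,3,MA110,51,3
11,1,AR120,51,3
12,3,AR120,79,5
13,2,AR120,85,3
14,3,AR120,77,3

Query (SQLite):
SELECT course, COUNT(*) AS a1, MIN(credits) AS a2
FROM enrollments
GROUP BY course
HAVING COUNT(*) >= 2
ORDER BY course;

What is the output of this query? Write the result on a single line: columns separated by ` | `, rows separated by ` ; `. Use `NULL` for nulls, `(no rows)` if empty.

AR120 | 5 | 3 ; HI100 | 5 | 3 ; MA110 | 3 | 1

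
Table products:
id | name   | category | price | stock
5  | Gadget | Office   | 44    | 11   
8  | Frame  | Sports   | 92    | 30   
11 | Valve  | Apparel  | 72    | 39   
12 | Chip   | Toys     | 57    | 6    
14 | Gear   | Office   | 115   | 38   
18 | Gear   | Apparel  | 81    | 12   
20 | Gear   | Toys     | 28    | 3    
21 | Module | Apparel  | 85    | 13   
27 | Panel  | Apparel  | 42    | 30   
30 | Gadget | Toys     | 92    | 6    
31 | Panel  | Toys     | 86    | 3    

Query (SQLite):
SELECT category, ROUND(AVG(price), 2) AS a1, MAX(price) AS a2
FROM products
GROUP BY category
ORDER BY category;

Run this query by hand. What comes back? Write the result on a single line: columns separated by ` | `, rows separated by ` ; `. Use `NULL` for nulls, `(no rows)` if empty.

Apparel | 70 | 85 ; Office | 79.5 | 115 ; Sports | 92 | 92 ; Toys | 65.75 | 92

Group products by category.
Per group compute: ROUND(AVG(price), 2), MAX(price).
  Apparel: ids {11, 18, 21, 27} → ROUND(AVG(price), 2)=70, MAX(price)=85
  Office: ids {5, 14} → ROUND(AVG(price), 2)=79.5, MAX(price)=115
  Sports: ids {8} → ROUND(AVG(price), 2)=92, MAX(price)=92
  Toys: ids {12, 20, 30, 31} → ROUND(AVG(price), 2)=65.75, MAX(price)=92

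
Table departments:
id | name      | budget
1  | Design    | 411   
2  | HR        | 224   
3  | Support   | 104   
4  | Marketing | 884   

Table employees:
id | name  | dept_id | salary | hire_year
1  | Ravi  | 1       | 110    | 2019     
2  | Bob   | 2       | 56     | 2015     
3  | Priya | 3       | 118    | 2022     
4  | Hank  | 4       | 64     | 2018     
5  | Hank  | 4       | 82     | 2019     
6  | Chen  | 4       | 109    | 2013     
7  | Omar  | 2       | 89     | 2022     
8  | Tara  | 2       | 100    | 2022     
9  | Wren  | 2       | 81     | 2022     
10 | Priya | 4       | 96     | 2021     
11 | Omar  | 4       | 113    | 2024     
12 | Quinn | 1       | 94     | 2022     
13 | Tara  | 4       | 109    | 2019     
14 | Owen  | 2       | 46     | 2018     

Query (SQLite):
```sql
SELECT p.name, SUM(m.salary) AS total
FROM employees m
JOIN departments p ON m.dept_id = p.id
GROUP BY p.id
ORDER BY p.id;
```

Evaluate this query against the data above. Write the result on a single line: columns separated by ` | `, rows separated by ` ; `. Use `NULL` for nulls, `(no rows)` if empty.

Join each employees row to its departments via dept_id.
Group joined rows by departments.id; compute SUM(m.salary) per group.
  1: ids {1, 12} → SUM(m.salary)=204
  2: ids {2, 7, 8, 9, 14} → SUM(m.salary)=372
  3: ids {3} → SUM(m.salary)=118
  4: ids {4, 5, 6, 10, 11, 13} → SUM(m.salary)=573

Design | 204 ; HR | 372 ; Support | 118 ; Marketing | 573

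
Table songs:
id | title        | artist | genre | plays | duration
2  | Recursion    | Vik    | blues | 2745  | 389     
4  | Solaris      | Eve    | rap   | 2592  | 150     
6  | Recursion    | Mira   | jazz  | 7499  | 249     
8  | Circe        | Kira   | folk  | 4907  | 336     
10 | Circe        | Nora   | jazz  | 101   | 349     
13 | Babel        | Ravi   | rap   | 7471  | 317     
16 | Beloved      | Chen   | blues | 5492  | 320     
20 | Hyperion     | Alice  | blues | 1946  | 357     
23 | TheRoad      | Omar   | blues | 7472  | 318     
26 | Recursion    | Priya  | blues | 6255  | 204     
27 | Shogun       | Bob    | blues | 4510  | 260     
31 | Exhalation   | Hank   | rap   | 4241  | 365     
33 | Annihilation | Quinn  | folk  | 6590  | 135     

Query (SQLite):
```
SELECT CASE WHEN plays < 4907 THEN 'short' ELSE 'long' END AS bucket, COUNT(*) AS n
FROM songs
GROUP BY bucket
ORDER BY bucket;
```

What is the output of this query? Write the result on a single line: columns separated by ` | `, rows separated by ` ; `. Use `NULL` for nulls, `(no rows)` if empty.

Bucket rows by plays < 4907 → 'short' else 'long'; count each bucket.

long | 7 ; short | 6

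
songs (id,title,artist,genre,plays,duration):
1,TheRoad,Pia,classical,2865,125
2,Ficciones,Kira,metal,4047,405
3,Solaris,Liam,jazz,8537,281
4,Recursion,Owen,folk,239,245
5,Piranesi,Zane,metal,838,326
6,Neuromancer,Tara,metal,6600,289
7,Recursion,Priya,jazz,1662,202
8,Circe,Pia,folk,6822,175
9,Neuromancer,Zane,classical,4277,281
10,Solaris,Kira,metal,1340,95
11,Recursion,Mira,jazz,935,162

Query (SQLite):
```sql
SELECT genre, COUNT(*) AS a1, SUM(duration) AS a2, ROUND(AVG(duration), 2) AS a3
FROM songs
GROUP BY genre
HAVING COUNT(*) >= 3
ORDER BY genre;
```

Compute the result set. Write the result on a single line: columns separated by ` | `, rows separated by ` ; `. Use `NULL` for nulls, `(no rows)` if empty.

jazz | 3 | 645 | 215 ; metal | 4 | 1115 | 278.75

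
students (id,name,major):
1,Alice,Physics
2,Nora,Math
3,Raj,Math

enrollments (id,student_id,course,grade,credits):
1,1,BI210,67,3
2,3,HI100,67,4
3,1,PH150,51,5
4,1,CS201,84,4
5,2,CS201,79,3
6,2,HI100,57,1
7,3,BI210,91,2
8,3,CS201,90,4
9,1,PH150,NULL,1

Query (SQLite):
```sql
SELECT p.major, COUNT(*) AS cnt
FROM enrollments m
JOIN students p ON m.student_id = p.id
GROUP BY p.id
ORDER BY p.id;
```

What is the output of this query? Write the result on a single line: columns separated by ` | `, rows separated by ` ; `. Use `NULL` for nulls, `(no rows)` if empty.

Physics | 4 ; Math | 2 ; Math | 3

Join each enrollments row to its students via student_id.
Group joined rows by students.id; compute COUNT(*) per group.
  1: ids {1, 3, 4, 9} → COUNT(*)=4
  2: ids {5, 6} → COUNT(*)=2
  3: ids {2, 7, 8} → COUNT(*)=3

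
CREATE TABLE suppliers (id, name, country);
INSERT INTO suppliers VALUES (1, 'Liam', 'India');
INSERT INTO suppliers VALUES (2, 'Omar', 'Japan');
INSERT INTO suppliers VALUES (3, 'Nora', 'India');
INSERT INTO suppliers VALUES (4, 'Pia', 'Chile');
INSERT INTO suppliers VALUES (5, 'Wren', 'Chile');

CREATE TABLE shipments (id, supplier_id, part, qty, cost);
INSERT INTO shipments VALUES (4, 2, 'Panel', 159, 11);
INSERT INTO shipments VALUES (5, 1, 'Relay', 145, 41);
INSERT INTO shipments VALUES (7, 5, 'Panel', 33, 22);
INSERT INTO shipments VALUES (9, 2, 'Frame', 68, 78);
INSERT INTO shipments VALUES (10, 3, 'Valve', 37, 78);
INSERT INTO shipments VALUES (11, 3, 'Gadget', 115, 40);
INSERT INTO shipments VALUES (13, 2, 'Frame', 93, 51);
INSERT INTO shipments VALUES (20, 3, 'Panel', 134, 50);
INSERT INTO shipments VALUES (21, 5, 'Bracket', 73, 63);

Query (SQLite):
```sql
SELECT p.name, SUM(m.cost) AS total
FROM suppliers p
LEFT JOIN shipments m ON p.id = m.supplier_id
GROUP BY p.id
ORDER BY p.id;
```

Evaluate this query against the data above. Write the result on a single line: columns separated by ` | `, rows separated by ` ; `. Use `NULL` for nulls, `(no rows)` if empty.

Liam | 41 ; Omar | 140 ; Nora | 168 ; Pia | NULL ; Wren | 85

LEFT JOIN keeps every suppliers row; unmatched ones get NULL for shipments columns.
Group by suppliers.id and compute SUM(m.cost). SUM over an all-NULL group is NULL.
  1: ids {5} → SUM(m.cost)=41
  2: ids {4, 9, 13} → SUM(m.cost)=140
  3: ids {10, 11, 20} → SUM(m.cost)=168
  4: ids {—} → SUM(m.cost)=NULL
  5: ids {7, 21} → SUM(m.cost)=85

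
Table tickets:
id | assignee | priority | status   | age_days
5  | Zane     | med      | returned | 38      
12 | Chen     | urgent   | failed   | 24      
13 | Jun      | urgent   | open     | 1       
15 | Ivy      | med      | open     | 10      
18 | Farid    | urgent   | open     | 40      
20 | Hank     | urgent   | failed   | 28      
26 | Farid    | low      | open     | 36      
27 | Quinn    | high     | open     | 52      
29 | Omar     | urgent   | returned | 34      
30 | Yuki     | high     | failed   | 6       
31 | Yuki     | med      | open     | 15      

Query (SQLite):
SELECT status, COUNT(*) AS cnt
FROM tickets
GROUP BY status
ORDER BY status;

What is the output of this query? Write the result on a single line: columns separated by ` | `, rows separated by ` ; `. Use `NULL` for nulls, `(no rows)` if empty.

Partition tickets by status; compute COUNT(*) within each group.
  failed: ids {12, 20, 30} → COUNT(*)=3
  open: ids {13, 15, 18, 26, 27, 31} → COUNT(*)=6
  returned: ids {5, 29} → COUNT(*)=2

failed | 3 ; open | 6 ; returned | 2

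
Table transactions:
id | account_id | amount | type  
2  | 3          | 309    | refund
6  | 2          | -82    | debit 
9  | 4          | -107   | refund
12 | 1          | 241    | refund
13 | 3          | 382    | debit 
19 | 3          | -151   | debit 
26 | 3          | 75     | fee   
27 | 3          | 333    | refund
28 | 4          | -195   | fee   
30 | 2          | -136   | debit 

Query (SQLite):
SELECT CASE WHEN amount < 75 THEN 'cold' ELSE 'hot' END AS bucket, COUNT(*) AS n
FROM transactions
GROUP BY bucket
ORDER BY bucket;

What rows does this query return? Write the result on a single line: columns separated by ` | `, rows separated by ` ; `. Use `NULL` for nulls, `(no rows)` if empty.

cold | 5 ; hot | 5

Bucket rows by amount < 75 → 'cold' else 'hot'; count each bucket.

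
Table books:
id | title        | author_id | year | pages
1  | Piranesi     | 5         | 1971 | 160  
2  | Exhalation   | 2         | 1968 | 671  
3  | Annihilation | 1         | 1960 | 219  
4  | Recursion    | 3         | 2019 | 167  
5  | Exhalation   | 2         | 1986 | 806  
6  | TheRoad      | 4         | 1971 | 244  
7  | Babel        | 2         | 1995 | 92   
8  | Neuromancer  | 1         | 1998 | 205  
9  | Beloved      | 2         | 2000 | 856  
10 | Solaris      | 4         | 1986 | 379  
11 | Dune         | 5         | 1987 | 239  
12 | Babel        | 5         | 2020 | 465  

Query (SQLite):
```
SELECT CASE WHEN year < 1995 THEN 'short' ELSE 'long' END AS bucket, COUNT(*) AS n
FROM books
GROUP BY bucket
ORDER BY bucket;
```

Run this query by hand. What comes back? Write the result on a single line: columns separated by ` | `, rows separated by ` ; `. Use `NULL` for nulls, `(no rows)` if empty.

Bucket rows by year < 1995 → 'short' else 'long'; count each bucket.

long | 5 ; short | 7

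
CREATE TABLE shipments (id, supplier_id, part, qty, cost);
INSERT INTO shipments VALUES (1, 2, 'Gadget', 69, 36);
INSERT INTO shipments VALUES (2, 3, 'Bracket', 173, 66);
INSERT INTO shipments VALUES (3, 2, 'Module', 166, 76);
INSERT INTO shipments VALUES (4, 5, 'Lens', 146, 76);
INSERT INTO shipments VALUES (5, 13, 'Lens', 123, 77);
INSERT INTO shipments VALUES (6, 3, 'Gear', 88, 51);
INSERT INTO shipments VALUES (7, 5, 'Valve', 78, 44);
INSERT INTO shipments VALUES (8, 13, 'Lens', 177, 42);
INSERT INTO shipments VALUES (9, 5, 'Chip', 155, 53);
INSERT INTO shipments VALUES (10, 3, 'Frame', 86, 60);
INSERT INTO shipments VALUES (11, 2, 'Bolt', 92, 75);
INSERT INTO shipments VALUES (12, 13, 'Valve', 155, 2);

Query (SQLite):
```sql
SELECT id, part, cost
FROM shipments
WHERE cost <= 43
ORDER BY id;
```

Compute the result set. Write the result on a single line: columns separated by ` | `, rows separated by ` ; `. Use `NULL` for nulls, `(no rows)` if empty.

cost <= 43: ids {1, 8, 12}

1 | Gadget | 36 ; 8 | Lens | 42 ; 12 | Valve | 2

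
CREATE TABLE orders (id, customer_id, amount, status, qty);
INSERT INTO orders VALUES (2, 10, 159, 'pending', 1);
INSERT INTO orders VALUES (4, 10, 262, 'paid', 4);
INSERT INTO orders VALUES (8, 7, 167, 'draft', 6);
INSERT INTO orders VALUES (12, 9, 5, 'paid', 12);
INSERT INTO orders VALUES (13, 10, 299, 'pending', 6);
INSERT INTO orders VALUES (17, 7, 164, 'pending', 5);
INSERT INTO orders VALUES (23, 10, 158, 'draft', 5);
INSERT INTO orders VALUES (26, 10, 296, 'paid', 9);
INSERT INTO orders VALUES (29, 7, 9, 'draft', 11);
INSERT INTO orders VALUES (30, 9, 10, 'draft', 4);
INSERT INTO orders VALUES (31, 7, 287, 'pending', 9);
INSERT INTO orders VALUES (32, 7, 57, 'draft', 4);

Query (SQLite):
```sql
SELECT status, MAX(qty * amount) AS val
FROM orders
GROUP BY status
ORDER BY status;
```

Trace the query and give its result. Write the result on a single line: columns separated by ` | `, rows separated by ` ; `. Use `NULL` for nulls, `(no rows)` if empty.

For each row compute qty * amount.
Group by status; take MAX of the expression per group.
  draft: ids {8, 23, 29, 30, 32} → MAX(qty * amount)=1002
  paid: ids {4, 12, 26} → MAX(qty * amount)=2664
  pending: ids {2, 13, 17, 31} → MAX(qty * amount)=2583

draft | 1002 ; paid | 2664 ; pending | 2583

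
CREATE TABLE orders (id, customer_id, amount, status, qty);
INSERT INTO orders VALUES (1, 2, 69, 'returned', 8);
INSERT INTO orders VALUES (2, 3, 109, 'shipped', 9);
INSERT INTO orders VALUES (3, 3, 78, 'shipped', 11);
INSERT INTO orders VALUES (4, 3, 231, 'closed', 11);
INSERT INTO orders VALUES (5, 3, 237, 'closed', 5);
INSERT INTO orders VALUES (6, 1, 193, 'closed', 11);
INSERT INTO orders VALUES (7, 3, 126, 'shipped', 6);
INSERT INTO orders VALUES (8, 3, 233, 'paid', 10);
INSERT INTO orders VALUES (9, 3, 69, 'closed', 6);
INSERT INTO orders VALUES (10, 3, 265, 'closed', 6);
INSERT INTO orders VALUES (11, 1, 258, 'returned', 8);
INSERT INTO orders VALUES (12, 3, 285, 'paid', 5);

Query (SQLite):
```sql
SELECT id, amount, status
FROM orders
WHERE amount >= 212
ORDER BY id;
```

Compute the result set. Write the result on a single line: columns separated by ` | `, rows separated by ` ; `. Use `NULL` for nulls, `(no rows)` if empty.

amount >= 212: ids {4, 5, 8, 10, 11, 12}

4 | 231 | closed ; 5 | 237 | closed ; 8 | 233 | paid ; 10 | 265 | closed ; 11 | 258 | returned ; 12 | 285 | paid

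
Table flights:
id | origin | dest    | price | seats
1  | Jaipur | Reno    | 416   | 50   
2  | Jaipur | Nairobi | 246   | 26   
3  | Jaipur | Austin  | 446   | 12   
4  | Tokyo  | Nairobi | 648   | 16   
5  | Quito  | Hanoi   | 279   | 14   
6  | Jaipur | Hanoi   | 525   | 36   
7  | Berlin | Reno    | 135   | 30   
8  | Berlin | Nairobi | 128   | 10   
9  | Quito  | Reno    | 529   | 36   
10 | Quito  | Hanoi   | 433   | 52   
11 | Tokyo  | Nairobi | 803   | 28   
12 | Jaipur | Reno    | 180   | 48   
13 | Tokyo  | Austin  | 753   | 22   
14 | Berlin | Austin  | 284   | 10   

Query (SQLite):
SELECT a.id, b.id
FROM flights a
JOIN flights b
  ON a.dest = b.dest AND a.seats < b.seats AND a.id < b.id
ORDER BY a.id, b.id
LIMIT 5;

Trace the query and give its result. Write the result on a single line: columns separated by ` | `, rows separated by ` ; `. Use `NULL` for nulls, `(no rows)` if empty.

2 | 11 ; 3 | 13 ; 4 | 11 ; 5 | 6 ; 5 | 10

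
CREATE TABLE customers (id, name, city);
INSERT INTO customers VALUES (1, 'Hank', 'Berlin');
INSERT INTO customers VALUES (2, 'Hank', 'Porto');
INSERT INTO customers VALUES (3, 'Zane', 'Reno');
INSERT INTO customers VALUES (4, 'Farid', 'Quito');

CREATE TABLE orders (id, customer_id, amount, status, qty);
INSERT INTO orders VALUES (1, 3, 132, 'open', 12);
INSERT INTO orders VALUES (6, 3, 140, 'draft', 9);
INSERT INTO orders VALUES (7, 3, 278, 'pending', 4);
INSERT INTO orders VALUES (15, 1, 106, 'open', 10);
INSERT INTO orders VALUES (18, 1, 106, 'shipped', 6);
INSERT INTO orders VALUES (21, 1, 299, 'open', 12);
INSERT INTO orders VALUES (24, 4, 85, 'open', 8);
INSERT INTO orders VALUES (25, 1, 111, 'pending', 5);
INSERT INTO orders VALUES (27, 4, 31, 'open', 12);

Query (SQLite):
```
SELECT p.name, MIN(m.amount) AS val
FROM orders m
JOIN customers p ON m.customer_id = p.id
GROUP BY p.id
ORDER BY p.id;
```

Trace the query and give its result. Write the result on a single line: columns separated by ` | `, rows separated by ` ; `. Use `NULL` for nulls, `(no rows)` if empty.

Join each orders row to its customers via customer_id.
Group joined rows by customers.id; compute MIN(m.amount) per group.
  1: ids {15, 18, 21, 25} → MIN(m.amount)=106
  3: ids {1, 6, 7} → MIN(m.amount)=132
  4: ids {24, 27} → MIN(m.amount)=31

Hank | 106 ; Zane | 132 ; Farid | 31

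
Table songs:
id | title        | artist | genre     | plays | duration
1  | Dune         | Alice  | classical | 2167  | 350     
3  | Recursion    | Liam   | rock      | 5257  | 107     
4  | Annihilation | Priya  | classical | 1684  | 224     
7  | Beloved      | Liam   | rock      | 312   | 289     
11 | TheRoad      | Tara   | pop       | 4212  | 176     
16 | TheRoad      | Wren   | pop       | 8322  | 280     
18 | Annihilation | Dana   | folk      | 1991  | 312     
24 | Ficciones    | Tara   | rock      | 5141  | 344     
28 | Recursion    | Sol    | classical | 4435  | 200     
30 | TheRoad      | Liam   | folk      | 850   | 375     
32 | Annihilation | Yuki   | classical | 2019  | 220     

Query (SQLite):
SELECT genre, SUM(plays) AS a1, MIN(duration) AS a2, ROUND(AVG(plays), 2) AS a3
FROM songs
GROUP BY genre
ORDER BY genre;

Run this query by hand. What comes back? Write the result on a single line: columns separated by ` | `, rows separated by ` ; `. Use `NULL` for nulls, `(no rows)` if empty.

classical | 10305 | 200 | 2576.25 ; folk | 2841 | 312 | 1420.5 ; pop | 12534 | 176 | 6267 ; rock | 10710 | 107 | 3570

Group songs by genre.
Per group compute: SUM(plays), MIN(duration), ROUND(AVG(plays), 2).
  classical: ids {1, 4, 28, 32} → SUM(plays)=10305, MIN(duration)=200, ROUND(AVG(plays), 2)=2576.25
  folk: ids {18, 30} → SUM(plays)=2841, MIN(duration)=312, ROUND(AVG(plays), 2)=1420.5
  pop: ids {11, 16} → SUM(plays)=12534, MIN(duration)=176, ROUND(AVG(plays), 2)=6267
  rock: ids {3, 7, 24} → SUM(plays)=10710, MIN(duration)=107, ROUND(AVG(plays), 2)=3570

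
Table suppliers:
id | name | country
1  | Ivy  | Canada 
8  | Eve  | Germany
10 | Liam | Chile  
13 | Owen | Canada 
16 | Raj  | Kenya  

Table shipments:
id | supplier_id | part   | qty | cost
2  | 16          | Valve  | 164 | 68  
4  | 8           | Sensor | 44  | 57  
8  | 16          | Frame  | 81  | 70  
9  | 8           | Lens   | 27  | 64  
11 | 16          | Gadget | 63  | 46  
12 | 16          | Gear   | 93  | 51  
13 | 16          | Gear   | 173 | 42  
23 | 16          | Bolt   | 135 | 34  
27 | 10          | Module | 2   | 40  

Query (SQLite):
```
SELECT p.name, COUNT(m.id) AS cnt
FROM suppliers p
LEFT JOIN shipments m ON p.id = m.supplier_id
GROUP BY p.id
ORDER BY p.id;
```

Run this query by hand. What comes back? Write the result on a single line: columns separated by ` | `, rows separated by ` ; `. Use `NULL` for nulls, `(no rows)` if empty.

Ivy | 0 ; Eve | 2 ; Liam | 1 ; Owen | 0 ; Raj | 6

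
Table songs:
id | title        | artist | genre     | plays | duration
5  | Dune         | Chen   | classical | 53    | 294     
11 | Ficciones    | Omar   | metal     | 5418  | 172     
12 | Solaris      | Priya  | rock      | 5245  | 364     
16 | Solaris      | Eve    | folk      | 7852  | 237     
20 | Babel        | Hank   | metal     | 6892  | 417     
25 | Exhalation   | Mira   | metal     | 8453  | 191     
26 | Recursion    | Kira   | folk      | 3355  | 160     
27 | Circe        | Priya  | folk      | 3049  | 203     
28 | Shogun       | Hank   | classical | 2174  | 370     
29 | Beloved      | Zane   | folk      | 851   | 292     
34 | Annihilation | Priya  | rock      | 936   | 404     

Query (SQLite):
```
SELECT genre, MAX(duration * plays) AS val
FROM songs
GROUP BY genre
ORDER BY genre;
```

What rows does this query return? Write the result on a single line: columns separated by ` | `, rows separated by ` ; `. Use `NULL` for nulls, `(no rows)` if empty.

classical | 804380 ; folk | 1860924 ; metal | 2873964 ; rock | 1909180

For each row compute duration * plays.
Group by genre; take MAX of the expression per group.
  classical: ids {5, 28} → MAX(duration * plays)=804380
  folk: ids {16, 26, 27, 29} → MAX(duration * plays)=1860924
  metal: ids {11, 20, 25} → MAX(duration * plays)=2873964
  rock: ids {12, 34} → MAX(duration * plays)=1909180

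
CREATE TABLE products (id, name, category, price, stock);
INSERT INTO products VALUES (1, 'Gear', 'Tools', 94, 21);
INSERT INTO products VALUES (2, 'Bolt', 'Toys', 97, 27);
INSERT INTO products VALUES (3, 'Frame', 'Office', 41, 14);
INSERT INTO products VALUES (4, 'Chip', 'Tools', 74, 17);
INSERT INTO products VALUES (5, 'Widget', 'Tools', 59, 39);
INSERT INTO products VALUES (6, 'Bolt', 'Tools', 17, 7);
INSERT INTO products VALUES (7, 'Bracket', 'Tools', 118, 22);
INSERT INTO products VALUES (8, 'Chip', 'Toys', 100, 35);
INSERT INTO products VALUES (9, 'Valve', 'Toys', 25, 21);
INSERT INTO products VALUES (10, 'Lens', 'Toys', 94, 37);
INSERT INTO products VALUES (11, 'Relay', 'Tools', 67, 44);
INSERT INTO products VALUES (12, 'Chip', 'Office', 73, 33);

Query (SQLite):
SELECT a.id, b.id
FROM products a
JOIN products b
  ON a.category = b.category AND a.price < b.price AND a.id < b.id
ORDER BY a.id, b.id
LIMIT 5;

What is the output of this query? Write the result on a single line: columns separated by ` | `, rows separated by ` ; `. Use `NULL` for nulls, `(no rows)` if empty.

Pairs (a,b) with same category, a.price < b.price, a.id < b.id.
category groups: Office:{3,12} Tools:{1,4,5,6,7,11} Toys:{2,8,9,10}
Ordered by (a.id, b.id); first 5.

1 | 7 ; 2 | 8 ; 3 | 12 ; 4 | 7 ; 5 | 7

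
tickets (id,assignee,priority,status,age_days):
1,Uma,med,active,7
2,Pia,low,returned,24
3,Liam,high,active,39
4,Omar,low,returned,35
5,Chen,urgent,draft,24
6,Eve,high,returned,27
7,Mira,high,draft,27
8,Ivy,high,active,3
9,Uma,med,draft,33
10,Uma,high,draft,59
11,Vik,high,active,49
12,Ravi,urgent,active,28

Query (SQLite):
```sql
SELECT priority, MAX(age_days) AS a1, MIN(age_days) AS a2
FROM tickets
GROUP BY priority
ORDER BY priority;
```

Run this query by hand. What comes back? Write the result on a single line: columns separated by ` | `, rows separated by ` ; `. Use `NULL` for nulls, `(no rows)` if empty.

high | 59 | 3 ; low | 35 | 24 ; med | 33 | 7 ; urgent | 28 | 24

Group tickets by priority.
Per group compute: MAX(age_days), MIN(age_days).
  high: ids {3, 6, 7, 8, 10, 11} → MAX(age_days)=59, MIN(age_days)=3
  low: ids {2, 4} → MAX(age_days)=35, MIN(age_days)=24
  med: ids {1, 9} → MAX(age_days)=33, MIN(age_days)=7
  urgent: ids {5, 12} → MAX(age_days)=28, MIN(age_days)=24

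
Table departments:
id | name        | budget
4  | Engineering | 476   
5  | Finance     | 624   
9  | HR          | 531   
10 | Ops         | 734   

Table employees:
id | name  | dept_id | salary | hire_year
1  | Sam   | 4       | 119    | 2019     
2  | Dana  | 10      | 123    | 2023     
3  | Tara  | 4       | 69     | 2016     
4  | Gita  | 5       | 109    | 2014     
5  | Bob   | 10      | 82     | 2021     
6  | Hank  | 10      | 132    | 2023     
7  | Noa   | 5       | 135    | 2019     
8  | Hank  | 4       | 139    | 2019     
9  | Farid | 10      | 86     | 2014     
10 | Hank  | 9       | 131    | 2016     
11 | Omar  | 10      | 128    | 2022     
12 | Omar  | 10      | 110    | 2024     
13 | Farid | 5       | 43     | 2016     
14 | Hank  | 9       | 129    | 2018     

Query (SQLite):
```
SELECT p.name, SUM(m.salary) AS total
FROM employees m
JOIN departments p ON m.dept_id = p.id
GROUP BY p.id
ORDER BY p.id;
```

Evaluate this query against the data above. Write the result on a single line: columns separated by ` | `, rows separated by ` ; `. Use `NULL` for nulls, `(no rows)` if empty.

Join each employees row to its departments via dept_id.
Group joined rows by departments.id; compute SUM(m.salary) per group.
  4: ids {1, 3, 8} → SUM(m.salary)=327
  5: ids {4, 7, 13} → SUM(m.salary)=287
  9: ids {10, 14} → SUM(m.salary)=260
  10: ids {2, 5, 6, 9, 11, 12} → SUM(m.salary)=661

Engineering | 327 ; Finance | 287 ; HR | 260 ; Ops | 661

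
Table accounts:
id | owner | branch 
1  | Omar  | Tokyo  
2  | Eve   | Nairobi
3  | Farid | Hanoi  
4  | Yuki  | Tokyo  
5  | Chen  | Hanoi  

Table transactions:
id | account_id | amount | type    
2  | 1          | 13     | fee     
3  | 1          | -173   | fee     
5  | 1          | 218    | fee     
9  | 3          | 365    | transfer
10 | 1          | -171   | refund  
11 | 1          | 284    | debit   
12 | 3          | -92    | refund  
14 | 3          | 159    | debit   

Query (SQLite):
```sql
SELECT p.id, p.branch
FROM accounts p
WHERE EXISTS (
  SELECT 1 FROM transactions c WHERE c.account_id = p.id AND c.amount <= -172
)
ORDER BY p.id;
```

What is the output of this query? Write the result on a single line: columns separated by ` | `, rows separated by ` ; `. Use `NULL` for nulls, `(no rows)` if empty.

1 | Tokyo

For each accounts row, check whether any transactions with matching account_id has amount <= -172.
Keep rows where that is true.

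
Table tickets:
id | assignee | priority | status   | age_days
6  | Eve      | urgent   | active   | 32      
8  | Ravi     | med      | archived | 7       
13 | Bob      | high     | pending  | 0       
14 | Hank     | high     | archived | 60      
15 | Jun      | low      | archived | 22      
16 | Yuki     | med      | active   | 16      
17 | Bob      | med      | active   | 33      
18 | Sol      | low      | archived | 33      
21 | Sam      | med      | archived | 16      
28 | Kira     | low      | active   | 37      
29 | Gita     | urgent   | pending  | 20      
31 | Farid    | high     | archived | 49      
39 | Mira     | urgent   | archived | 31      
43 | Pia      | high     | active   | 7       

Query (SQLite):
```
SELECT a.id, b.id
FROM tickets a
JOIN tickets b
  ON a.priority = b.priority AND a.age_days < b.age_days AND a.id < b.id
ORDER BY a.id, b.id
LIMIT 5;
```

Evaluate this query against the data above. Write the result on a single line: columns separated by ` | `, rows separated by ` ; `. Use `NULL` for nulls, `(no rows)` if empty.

Pairs (a,b) with same priority, a.age_days < b.age_days, a.id < b.id.
priority groups: high:{13,14,31,43} low:{15,18,28} med:{8,16,17,21} urgent:{6,29,39}
Ordered by (a.id, b.id); first 5.

8 | 16 ; 8 | 17 ; 8 | 21 ; 13 | 14 ; 13 | 31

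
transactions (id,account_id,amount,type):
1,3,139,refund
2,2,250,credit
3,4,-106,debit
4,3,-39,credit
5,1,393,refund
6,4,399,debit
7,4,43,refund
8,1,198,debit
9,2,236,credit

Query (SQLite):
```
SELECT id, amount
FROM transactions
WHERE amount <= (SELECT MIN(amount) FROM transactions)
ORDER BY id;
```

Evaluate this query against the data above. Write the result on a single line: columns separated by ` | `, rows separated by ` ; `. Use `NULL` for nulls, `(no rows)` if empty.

Scalar subquery: MIN(amount) over all transactions rows = -106.
Keep rows where amount <= that value.

3 | -106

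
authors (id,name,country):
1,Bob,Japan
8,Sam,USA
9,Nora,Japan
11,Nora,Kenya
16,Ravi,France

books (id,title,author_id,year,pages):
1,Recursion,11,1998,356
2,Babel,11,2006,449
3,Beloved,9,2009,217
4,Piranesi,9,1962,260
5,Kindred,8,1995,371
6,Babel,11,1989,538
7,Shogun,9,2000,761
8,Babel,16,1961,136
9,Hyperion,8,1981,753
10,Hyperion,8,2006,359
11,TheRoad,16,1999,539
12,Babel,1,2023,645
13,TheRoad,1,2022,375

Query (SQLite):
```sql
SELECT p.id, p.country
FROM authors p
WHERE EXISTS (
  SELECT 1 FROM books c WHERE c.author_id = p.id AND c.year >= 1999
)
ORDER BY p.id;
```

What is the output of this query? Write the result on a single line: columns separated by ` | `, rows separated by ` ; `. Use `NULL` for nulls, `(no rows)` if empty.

For each authors row, check whether any books with matching author_id has year >= 1999.
Keep rows where that is true.

1 | Japan ; 8 | USA ; 9 | Japan ; 11 | Kenya ; 16 | France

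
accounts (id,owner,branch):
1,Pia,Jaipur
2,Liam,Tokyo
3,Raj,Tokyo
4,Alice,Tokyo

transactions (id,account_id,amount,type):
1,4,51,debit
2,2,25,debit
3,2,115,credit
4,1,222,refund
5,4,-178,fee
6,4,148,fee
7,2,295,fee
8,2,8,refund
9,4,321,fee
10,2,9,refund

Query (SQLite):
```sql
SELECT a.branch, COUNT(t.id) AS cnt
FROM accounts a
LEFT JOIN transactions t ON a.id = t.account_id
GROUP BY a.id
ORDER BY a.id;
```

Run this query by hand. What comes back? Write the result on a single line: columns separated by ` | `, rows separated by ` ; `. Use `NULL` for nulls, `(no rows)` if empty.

Jaipur | 1 ; Tokyo | 5 ; Tokyo | 0 ; Tokyo | 4

LEFT JOIN keeps every accounts row; unmatched ones get NULL for transactions columns.
Group by accounts.id and compute COUNT(t.id). COUNT(col) of an all-NULL group is 0.
  1: ids {4} → COUNT(t.id)=1
  2: ids {2, 3, 7, 8, 10} → COUNT(t.id)=5
  3: ids {—} → COUNT(t.id)=0
  4: ids {1, 5, 6, 9} → COUNT(t.id)=4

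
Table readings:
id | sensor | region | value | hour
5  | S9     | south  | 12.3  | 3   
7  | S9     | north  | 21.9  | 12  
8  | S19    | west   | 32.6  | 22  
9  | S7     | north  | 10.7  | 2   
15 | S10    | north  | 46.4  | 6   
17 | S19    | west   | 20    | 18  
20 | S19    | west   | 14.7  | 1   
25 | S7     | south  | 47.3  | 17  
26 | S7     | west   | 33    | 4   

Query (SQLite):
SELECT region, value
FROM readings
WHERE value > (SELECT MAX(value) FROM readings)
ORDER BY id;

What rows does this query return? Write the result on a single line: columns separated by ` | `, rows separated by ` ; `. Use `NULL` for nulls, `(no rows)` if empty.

Scalar subquery: MAX(value) over all readings rows = 47.3.
Keep rows where value > that value.

(no rows)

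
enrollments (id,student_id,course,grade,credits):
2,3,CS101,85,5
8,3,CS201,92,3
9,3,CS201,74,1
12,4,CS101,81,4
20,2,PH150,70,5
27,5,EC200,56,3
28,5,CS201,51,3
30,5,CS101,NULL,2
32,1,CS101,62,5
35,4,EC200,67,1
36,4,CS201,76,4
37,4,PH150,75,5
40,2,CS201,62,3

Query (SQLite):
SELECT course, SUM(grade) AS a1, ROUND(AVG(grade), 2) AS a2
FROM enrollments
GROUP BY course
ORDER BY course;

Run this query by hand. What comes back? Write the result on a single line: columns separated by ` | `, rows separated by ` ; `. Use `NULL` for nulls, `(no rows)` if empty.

CS101 | 228 | 76 ; CS201 | 355 | 71 ; EC200 | 123 | 61.5 ; PH150 | 145 | 72.5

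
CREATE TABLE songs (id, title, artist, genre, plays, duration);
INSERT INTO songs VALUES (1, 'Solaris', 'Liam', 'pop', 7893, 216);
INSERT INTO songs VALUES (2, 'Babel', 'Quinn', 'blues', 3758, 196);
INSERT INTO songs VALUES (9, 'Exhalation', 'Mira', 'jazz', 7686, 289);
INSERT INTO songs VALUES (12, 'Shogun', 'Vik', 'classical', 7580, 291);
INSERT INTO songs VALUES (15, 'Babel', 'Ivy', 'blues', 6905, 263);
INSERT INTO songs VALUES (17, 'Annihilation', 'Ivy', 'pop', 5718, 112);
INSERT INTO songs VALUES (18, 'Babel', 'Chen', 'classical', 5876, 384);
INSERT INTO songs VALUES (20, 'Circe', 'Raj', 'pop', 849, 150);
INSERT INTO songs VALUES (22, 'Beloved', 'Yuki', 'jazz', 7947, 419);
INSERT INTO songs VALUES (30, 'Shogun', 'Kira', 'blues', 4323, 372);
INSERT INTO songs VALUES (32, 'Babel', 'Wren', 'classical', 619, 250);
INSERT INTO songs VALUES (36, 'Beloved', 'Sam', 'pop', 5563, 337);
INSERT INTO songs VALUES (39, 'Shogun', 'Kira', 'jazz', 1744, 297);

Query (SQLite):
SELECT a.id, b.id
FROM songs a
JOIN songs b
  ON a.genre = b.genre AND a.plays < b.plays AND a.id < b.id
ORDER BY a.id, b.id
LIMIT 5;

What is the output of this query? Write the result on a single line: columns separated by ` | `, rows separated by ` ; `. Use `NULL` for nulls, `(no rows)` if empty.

Pairs (a,b) with same genre, a.plays < b.plays, a.id < b.id.
genre groups: blues:{2,15,30} classical:{12,18,32} jazz:{9,22,39} pop:{1,17,20,36}
Ordered by (a.id, b.id); first 5.

2 | 15 ; 2 | 30 ; 9 | 22 ; 20 | 36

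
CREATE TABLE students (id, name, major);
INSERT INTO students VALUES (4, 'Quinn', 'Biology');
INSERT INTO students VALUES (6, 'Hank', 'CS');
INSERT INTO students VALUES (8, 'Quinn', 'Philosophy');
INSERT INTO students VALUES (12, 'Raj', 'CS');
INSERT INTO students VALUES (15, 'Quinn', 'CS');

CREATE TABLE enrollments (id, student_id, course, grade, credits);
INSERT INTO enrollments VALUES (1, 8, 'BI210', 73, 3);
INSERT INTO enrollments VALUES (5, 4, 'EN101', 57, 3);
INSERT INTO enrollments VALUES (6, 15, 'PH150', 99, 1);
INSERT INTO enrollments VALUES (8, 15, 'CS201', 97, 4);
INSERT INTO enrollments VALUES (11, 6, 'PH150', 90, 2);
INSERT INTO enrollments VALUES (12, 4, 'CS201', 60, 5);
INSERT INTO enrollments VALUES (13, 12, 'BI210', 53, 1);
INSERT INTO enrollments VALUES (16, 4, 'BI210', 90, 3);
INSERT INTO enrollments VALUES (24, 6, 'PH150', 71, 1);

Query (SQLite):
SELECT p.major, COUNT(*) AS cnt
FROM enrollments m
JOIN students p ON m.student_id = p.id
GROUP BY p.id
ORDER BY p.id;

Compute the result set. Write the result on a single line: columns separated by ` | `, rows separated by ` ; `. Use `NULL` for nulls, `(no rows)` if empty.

Biology | 3 ; CS | 2 ; Philosophy | 1 ; CS | 1 ; CS | 2

Join each enrollments row to its students via student_id.
Group joined rows by students.id; compute COUNT(*) per group.
  4: ids {5, 12, 16} → COUNT(*)=3
  6: ids {11, 24} → COUNT(*)=2
  8: ids {1} → COUNT(*)=1
  12: ids {13} → COUNT(*)=1
  15: ids {6, 8} → COUNT(*)=2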